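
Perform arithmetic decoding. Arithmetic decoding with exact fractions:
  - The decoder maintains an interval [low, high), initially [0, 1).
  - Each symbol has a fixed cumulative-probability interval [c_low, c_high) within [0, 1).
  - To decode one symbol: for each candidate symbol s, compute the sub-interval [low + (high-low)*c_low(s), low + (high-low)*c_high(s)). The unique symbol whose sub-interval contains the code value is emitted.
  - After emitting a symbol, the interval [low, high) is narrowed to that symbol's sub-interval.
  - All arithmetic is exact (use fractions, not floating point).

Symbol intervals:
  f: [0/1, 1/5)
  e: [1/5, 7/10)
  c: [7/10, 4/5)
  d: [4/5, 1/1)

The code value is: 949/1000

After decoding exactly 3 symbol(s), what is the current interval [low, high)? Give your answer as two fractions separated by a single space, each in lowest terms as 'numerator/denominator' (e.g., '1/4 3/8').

Answer: 118/125 477/500

Derivation:
Step 1: interval [0/1, 1/1), width = 1/1 - 0/1 = 1/1
  'f': [0/1 + 1/1*0/1, 0/1 + 1/1*1/5) = [0/1, 1/5)
  'e': [0/1 + 1/1*1/5, 0/1 + 1/1*7/10) = [1/5, 7/10)
  'c': [0/1 + 1/1*7/10, 0/1 + 1/1*4/5) = [7/10, 4/5)
  'd': [0/1 + 1/1*4/5, 0/1 + 1/1*1/1) = [4/5, 1/1) <- contains code 949/1000
  emit 'd', narrow to [4/5, 1/1)
Step 2: interval [4/5, 1/1), width = 1/1 - 4/5 = 1/5
  'f': [4/5 + 1/5*0/1, 4/5 + 1/5*1/5) = [4/5, 21/25)
  'e': [4/5 + 1/5*1/5, 4/5 + 1/5*7/10) = [21/25, 47/50)
  'c': [4/5 + 1/5*7/10, 4/5 + 1/5*4/5) = [47/50, 24/25) <- contains code 949/1000
  'd': [4/5 + 1/5*4/5, 4/5 + 1/5*1/1) = [24/25, 1/1)
  emit 'c', narrow to [47/50, 24/25)
Step 3: interval [47/50, 24/25), width = 24/25 - 47/50 = 1/50
  'f': [47/50 + 1/50*0/1, 47/50 + 1/50*1/5) = [47/50, 118/125)
  'e': [47/50 + 1/50*1/5, 47/50 + 1/50*7/10) = [118/125, 477/500) <- contains code 949/1000
  'c': [47/50 + 1/50*7/10, 47/50 + 1/50*4/5) = [477/500, 239/250)
  'd': [47/50 + 1/50*4/5, 47/50 + 1/50*1/1) = [239/250, 24/25)
  emit 'e', narrow to [118/125, 477/500)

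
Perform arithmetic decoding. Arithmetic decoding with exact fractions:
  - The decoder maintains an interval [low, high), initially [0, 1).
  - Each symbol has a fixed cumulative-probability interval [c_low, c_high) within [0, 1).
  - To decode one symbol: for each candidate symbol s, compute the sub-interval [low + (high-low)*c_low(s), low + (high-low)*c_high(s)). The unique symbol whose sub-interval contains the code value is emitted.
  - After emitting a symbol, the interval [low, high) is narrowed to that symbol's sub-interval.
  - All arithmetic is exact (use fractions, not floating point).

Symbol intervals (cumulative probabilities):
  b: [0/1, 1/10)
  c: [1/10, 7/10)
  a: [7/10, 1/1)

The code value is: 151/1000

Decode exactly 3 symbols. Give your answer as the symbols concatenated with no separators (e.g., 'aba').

Step 1: interval [0/1, 1/1), width = 1/1 - 0/1 = 1/1
  'b': [0/1 + 1/1*0/1, 0/1 + 1/1*1/10) = [0/1, 1/10)
  'c': [0/1 + 1/1*1/10, 0/1 + 1/1*7/10) = [1/10, 7/10) <- contains code 151/1000
  'a': [0/1 + 1/1*7/10, 0/1 + 1/1*1/1) = [7/10, 1/1)
  emit 'c', narrow to [1/10, 7/10)
Step 2: interval [1/10, 7/10), width = 7/10 - 1/10 = 3/5
  'b': [1/10 + 3/5*0/1, 1/10 + 3/5*1/10) = [1/10, 4/25) <- contains code 151/1000
  'c': [1/10 + 3/5*1/10, 1/10 + 3/5*7/10) = [4/25, 13/25)
  'a': [1/10 + 3/5*7/10, 1/10 + 3/5*1/1) = [13/25, 7/10)
  emit 'b', narrow to [1/10, 4/25)
Step 3: interval [1/10, 4/25), width = 4/25 - 1/10 = 3/50
  'b': [1/10 + 3/50*0/1, 1/10 + 3/50*1/10) = [1/10, 53/500)
  'c': [1/10 + 3/50*1/10, 1/10 + 3/50*7/10) = [53/500, 71/500)
  'a': [1/10 + 3/50*7/10, 1/10 + 3/50*1/1) = [71/500, 4/25) <- contains code 151/1000
  emit 'a', narrow to [71/500, 4/25)

Answer: cba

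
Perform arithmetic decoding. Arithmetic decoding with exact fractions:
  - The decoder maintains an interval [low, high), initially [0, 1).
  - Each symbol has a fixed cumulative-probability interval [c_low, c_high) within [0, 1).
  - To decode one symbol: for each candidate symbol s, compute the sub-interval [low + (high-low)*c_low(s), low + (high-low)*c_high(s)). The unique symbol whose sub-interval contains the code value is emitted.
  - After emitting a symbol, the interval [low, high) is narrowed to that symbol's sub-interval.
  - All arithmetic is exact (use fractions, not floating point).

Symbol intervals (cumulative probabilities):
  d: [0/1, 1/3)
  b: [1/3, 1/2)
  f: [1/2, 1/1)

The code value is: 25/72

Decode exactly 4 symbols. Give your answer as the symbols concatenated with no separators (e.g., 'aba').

Answer: bddf

Derivation:
Step 1: interval [0/1, 1/1), width = 1/1 - 0/1 = 1/1
  'd': [0/1 + 1/1*0/1, 0/1 + 1/1*1/3) = [0/1, 1/3)
  'b': [0/1 + 1/1*1/3, 0/1 + 1/1*1/2) = [1/3, 1/2) <- contains code 25/72
  'f': [0/1 + 1/1*1/2, 0/1 + 1/1*1/1) = [1/2, 1/1)
  emit 'b', narrow to [1/3, 1/2)
Step 2: interval [1/3, 1/2), width = 1/2 - 1/3 = 1/6
  'd': [1/3 + 1/6*0/1, 1/3 + 1/6*1/3) = [1/3, 7/18) <- contains code 25/72
  'b': [1/3 + 1/6*1/3, 1/3 + 1/6*1/2) = [7/18, 5/12)
  'f': [1/3 + 1/6*1/2, 1/3 + 1/6*1/1) = [5/12, 1/2)
  emit 'd', narrow to [1/3, 7/18)
Step 3: interval [1/3, 7/18), width = 7/18 - 1/3 = 1/18
  'd': [1/3 + 1/18*0/1, 1/3 + 1/18*1/3) = [1/3, 19/54) <- contains code 25/72
  'b': [1/3 + 1/18*1/3, 1/3 + 1/18*1/2) = [19/54, 13/36)
  'f': [1/3 + 1/18*1/2, 1/3 + 1/18*1/1) = [13/36, 7/18)
  emit 'd', narrow to [1/3, 19/54)
Step 4: interval [1/3, 19/54), width = 19/54 - 1/3 = 1/54
  'd': [1/3 + 1/54*0/1, 1/3 + 1/54*1/3) = [1/3, 55/162)
  'b': [1/3 + 1/54*1/3, 1/3 + 1/54*1/2) = [55/162, 37/108)
  'f': [1/3 + 1/54*1/2, 1/3 + 1/54*1/1) = [37/108, 19/54) <- contains code 25/72
  emit 'f', narrow to [37/108, 19/54)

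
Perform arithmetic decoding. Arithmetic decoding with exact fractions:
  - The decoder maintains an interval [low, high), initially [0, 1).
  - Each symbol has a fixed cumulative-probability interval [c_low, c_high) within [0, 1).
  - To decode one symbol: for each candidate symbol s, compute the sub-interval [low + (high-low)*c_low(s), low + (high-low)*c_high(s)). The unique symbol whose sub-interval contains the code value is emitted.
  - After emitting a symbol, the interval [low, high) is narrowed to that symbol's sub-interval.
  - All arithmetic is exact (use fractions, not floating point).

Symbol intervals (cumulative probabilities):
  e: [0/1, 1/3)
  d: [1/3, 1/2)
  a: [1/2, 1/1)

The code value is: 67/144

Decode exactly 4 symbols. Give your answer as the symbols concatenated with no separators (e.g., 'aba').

Step 1: interval [0/1, 1/1), width = 1/1 - 0/1 = 1/1
  'e': [0/1 + 1/1*0/1, 0/1 + 1/1*1/3) = [0/1, 1/3)
  'd': [0/1 + 1/1*1/3, 0/1 + 1/1*1/2) = [1/3, 1/2) <- contains code 67/144
  'a': [0/1 + 1/1*1/2, 0/1 + 1/1*1/1) = [1/2, 1/1)
  emit 'd', narrow to [1/3, 1/2)
Step 2: interval [1/3, 1/2), width = 1/2 - 1/3 = 1/6
  'e': [1/3 + 1/6*0/1, 1/3 + 1/6*1/3) = [1/3, 7/18)
  'd': [1/3 + 1/6*1/3, 1/3 + 1/6*1/2) = [7/18, 5/12)
  'a': [1/3 + 1/6*1/2, 1/3 + 1/6*1/1) = [5/12, 1/2) <- contains code 67/144
  emit 'a', narrow to [5/12, 1/2)
Step 3: interval [5/12, 1/2), width = 1/2 - 5/12 = 1/12
  'e': [5/12 + 1/12*0/1, 5/12 + 1/12*1/3) = [5/12, 4/9)
  'd': [5/12 + 1/12*1/3, 5/12 + 1/12*1/2) = [4/9, 11/24)
  'a': [5/12 + 1/12*1/2, 5/12 + 1/12*1/1) = [11/24, 1/2) <- contains code 67/144
  emit 'a', narrow to [11/24, 1/2)
Step 4: interval [11/24, 1/2), width = 1/2 - 11/24 = 1/24
  'e': [11/24 + 1/24*0/1, 11/24 + 1/24*1/3) = [11/24, 17/36) <- contains code 67/144
  'd': [11/24 + 1/24*1/3, 11/24 + 1/24*1/2) = [17/36, 23/48)
  'a': [11/24 + 1/24*1/2, 11/24 + 1/24*1/1) = [23/48, 1/2)
  emit 'e', narrow to [11/24, 17/36)

Answer: daae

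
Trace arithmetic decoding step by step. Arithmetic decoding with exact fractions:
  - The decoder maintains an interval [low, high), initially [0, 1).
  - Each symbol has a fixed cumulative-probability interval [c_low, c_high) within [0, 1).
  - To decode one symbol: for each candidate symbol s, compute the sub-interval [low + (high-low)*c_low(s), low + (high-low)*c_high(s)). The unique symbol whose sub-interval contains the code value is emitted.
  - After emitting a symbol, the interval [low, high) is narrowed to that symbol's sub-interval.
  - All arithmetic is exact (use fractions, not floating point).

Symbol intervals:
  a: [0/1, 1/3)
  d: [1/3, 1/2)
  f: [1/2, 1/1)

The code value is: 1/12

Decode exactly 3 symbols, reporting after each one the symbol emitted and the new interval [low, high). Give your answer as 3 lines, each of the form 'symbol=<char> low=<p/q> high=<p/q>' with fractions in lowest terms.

Step 1: interval [0/1, 1/1), width = 1/1 - 0/1 = 1/1
  'a': [0/1 + 1/1*0/1, 0/1 + 1/1*1/3) = [0/1, 1/3) <- contains code 1/12
  'd': [0/1 + 1/1*1/3, 0/1 + 1/1*1/2) = [1/3, 1/2)
  'f': [0/1 + 1/1*1/2, 0/1 + 1/1*1/1) = [1/2, 1/1)
  emit 'a', narrow to [0/1, 1/3)
Step 2: interval [0/1, 1/3), width = 1/3 - 0/1 = 1/3
  'a': [0/1 + 1/3*0/1, 0/1 + 1/3*1/3) = [0/1, 1/9) <- contains code 1/12
  'd': [0/1 + 1/3*1/3, 0/1 + 1/3*1/2) = [1/9, 1/6)
  'f': [0/1 + 1/3*1/2, 0/1 + 1/3*1/1) = [1/6, 1/3)
  emit 'a', narrow to [0/1, 1/9)
Step 3: interval [0/1, 1/9), width = 1/9 - 0/1 = 1/9
  'a': [0/1 + 1/9*0/1, 0/1 + 1/9*1/3) = [0/1, 1/27)
  'd': [0/1 + 1/9*1/3, 0/1 + 1/9*1/2) = [1/27, 1/18)
  'f': [0/1 + 1/9*1/2, 0/1 + 1/9*1/1) = [1/18, 1/9) <- contains code 1/12
  emit 'f', narrow to [1/18, 1/9)

Answer: symbol=a low=0/1 high=1/3
symbol=a low=0/1 high=1/9
symbol=f low=1/18 high=1/9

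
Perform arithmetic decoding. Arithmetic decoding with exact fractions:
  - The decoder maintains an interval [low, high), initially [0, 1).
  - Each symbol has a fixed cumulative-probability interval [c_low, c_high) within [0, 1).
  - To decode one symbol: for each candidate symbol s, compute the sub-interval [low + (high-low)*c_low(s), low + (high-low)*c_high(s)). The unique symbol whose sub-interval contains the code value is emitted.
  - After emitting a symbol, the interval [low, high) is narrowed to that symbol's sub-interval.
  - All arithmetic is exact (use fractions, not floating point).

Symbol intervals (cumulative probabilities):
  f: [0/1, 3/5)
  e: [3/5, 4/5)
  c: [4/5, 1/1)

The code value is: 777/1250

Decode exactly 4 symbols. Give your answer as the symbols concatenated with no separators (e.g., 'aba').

Step 1: interval [0/1, 1/1), width = 1/1 - 0/1 = 1/1
  'f': [0/1 + 1/1*0/1, 0/1 + 1/1*3/5) = [0/1, 3/5)
  'e': [0/1 + 1/1*3/5, 0/1 + 1/1*4/5) = [3/5, 4/5) <- contains code 777/1250
  'c': [0/1 + 1/1*4/5, 0/1 + 1/1*1/1) = [4/5, 1/1)
  emit 'e', narrow to [3/5, 4/5)
Step 2: interval [3/5, 4/5), width = 4/5 - 3/5 = 1/5
  'f': [3/5 + 1/5*0/1, 3/5 + 1/5*3/5) = [3/5, 18/25) <- contains code 777/1250
  'e': [3/5 + 1/5*3/5, 3/5 + 1/5*4/5) = [18/25, 19/25)
  'c': [3/5 + 1/5*4/5, 3/5 + 1/5*1/1) = [19/25, 4/5)
  emit 'f', narrow to [3/5, 18/25)
Step 3: interval [3/5, 18/25), width = 18/25 - 3/5 = 3/25
  'f': [3/5 + 3/25*0/1, 3/5 + 3/25*3/5) = [3/5, 84/125) <- contains code 777/1250
  'e': [3/5 + 3/25*3/5, 3/5 + 3/25*4/5) = [84/125, 87/125)
  'c': [3/5 + 3/25*4/5, 3/5 + 3/25*1/1) = [87/125, 18/25)
  emit 'f', narrow to [3/5, 84/125)
Step 4: interval [3/5, 84/125), width = 84/125 - 3/5 = 9/125
  'f': [3/5 + 9/125*0/1, 3/5 + 9/125*3/5) = [3/5, 402/625) <- contains code 777/1250
  'e': [3/5 + 9/125*3/5, 3/5 + 9/125*4/5) = [402/625, 411/625)
  'c': [3/5 + 9/125*4/5, 3/5 + 9/125*1/1) = [411/625, 84/125)
  emit 'f', narrow to [3/5, 402/625)

Answer: efff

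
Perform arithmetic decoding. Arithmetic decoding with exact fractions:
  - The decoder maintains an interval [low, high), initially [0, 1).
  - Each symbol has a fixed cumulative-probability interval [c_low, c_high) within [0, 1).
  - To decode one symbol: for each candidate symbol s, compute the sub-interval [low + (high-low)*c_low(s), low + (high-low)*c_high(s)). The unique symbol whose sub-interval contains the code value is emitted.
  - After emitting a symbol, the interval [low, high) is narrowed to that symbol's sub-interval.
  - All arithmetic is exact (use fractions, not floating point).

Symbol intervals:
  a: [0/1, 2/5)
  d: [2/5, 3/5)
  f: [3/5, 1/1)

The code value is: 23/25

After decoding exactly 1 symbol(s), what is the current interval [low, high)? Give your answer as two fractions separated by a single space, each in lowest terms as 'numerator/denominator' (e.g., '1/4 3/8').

Step 1: interval [0/1, 1/1), width = 1/1 - 0/1 = 1/1
  'a': [0/1 + 1/1*0/1, 0/1 + 1/1*2/5) = [0/1, 2/5)
  'd': [0/1 + 1/1*2/5, 0/1 + 1/1*3/5) = [2/5, 3/5)
  'f': [0/1 + 1/1*3/5, 0/1 + 1/1*1/1) = [3/5, 1/1) <- contains code 23/25
  emit 'f', narrow to [3/5, 1/1)

Answer: 3/5 1/1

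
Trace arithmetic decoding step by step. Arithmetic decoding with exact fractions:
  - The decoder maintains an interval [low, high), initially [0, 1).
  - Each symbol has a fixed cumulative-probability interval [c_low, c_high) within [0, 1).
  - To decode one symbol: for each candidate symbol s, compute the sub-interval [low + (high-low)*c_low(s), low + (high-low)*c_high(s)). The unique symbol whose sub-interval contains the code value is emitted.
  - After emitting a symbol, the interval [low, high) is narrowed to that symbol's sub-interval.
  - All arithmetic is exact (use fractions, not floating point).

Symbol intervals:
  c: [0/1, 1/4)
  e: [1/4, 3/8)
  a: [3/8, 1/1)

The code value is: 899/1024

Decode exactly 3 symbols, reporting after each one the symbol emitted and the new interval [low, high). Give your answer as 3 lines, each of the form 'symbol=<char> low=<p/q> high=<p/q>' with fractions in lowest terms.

Step 1: interval [0/1, 1/1), width = 1/1 - 0/1 = 1/1
  'c': [0/1 + 1/1*0/1, 0/1 + 1/1*1/4) = [0/1, 1/4)
  'e': [0/1 + 1/1*1/4, 0/1 + 1/1*3/8) = [1/4, 3/8)
  'a': [0/1 + 1/1*3/8, 0/1 + 1/1*1/1) = [3/8, 1/1) <- contains code 899/1024
  emit 'a', narrow to [3/8, 1/1)
Step 2: interval [3/8, 1/1), width = 1/1 - 3/8 = 5/8
  'c': [3/8 + 5/8*0/1, 3/8 + 5/8*1/4) = [3/8, 17/32)
  'e': [3/8 + 5/8*1/4, 3/8 + 5/8*3/8) = [17/32, 39/64)
  'a': [3/8 + 5/8*3/8, 3/8 + 5/8*1/1) = [39/64, 1/1) <- contains code 899/1024
  emit 'a', narrow to [39/64, 1/1)
Step 3: interval [39/64, 1/1), width = 1/1 - 39/64 = 25/64
  'c': [39/64 + 25/64*0/1, 39/64 + 25/64*1/4) = [39/64, 181/256)
  'e': [39/64 + 25/64*1/4, 39/64 + 25/64*3/8) = [181/256, 387/512)
  'a': [39/64 + 25/64*3/8, 39/64 + 25/64*1/1) = [387/512, 1/1) <- contains code 899/1024
  emit 'a', narrow to [387/512, 1/1)

Answer: symbol=a low=3/8 high=1/1
symbol=a low=39/64 high=1/1
symbol=a low=387/512 high=1/1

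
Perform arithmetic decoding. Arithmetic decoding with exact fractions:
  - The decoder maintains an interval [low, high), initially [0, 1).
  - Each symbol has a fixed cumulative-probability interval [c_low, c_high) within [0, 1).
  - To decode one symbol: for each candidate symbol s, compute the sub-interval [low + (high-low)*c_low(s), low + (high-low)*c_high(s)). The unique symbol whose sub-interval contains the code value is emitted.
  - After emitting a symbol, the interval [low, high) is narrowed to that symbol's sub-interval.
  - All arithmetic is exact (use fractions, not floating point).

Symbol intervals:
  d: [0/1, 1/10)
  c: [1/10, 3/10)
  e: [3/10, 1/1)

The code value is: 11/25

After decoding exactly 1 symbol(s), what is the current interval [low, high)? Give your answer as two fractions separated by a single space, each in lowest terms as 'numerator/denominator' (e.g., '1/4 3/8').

Answer: 3/10 1/1

Derivation:
Step 1: interval [0/1, 1/1), width = 1/1 - 0/1 = 1/1
  'd': [0/1 + 1/1*0/1, 0/1 + 1/1*1/10) = [0/1, 1/10)
  'c': [0/1 + 1/1*1/10, 0/1 + 1/1*3/10) = [1/10, 3/10)
  'e': [0/1 + 1/1*3/10, 0/1 + 1/1*1/1) = [3/10, 1/1) <- contains code 11/25
  emit 'e', narrow to [3/10, 1/1)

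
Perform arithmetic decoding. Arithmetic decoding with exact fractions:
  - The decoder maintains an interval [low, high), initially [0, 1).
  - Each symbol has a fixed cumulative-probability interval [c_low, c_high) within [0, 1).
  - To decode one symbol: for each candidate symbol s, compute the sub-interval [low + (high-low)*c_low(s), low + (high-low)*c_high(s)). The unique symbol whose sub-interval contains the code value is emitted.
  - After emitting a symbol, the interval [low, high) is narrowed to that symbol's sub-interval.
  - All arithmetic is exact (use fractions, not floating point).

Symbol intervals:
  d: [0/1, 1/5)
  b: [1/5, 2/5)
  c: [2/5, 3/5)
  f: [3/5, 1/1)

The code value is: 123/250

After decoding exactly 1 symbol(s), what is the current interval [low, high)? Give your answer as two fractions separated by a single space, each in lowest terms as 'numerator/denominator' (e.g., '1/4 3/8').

Answer: 2/5 3/5

Derivation:
Step 1: interval [0/1, 1/1), width = 1/1 - 0/1 = 1/1
  'd': [0/1 + 1/1*0/1, 0/1 + 1/1*1/5) = [0/1, 1/5)
  'b': [0/1 + 1/1*1/5, 0/1 + 1/1*2/5) = [1/5, 2/5)
  'c': [0/1 + 1/1*2/5, 0/1 + 1/1*3/5) = [2/5, 3/5) <- contains code 123/250
  'f': [0/1 + 1/1*3/5, 0/1 + 1/1*1/1) = [3/5, 1/1)
  emit 'c', narrow to [2/5, 3/5)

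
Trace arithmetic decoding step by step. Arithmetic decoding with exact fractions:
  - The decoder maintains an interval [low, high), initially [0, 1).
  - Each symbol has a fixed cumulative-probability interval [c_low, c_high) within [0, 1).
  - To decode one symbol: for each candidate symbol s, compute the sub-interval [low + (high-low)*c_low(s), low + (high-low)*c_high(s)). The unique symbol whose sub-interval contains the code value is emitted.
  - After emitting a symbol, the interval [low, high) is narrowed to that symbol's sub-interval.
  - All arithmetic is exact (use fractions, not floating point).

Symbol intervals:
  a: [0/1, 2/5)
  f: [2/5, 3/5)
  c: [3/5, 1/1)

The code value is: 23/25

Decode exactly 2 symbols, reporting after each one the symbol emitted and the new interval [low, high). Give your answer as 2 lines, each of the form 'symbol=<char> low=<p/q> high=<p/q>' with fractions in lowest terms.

Answer: symbol=c low=3/5 high=1/1
symbol=c low=21/25 high=1/1

Derivation:
Step 1: interval [0/1, 1/1), width = 1/1 - 0/1 = 1/1
  'a': [0/1 + 1/1*0/1, 0/1 + 1/1*2/5) = [0/1, 2/5)
  'f': [0/1 + 1/1*2/5, 0/1 + 1/1*3/5) = [2/5, 3/5)
  'c': [0/1 + 1/1*3/5, 0/1 + 1/1*1/1) = [3/5, 1/1) <- contains code 23/25
  emit 'c', narrow to [3/5, 1/1)
Step 2: interval [3/5, 1/1), width = 1/1 - 3/5 = 2/5
  'a': [3/5 + 2/5*0/1, 3/5 + 2/5*2/5) = [3/5, 19/25)
  'f': [3/5 + 2/5*2/5, 3/5 + 2/5*3/5) = [19/25, 21/25)
  'c': [3/5 + 2/5*3/5, 3/5 + 2/5*1/1) = [21/25, 1/1) <- contains code 23/25
  emit 'c', narrow to [21/25, 1/1)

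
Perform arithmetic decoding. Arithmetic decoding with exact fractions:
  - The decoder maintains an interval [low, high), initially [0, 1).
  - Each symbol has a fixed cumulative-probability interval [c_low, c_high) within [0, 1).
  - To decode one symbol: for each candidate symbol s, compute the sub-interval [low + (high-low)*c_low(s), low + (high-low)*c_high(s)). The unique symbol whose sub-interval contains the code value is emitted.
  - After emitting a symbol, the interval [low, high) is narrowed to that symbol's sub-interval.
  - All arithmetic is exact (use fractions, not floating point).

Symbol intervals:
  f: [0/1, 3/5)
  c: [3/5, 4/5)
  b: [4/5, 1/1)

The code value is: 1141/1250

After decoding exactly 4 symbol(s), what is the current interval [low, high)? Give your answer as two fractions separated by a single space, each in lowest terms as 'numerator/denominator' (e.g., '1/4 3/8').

Answer: 569/625 572/625

Derivation:
Step 1: interval [0/1, 1/1), width = 1/1 - 0/1 = 1/1
  'f': [0/1 + 1/1*0/1, 0/1 + 1/1*3/5) = [0/1, 3/5)
  'c': [0/1 + 1/1*3/5, 0/1 + 1/1*4/5) = [3/5, 4/5)
  'b': [0/1 + 1/1*4/5, 0/1 + 1/1*1/1) = [4/5, 1/1) <- contains code 1141/1250
  emit 'b', narrow to [4/5, 1/1)
Step 2: interval [4/5, 1/1), width = 1/1 - 4/5 = 1/5
  'f': [4/5 + 1/5*0/1, 4/5 + 1/5*3/5) = [4/5, 23/25) <- contains code 1141/1250
  'c': [4/5 + 1/5*3/5, 4/5 + 1/5*4/5) = [23/25, 24/25)
  'b': [4/5 + 1/5*4/5, 4/5 + 1/5*1/1) = [24/25, 1/1)
  emit 'f', narrow to [4/5, 23/25)
Step 3: interval [4/5, 23/25), width = 23/25 - 4/5 = 3/25
  'f': [4/5 + 3/25*0/1, 4/5 + 3/25*3/5) = [4/5, 109/125)
  'c': [4/5 + 3/25*3/5, 4/5 + 3/25*4/5) = [109/125, 112/125)
  'b': [4/5 + 3/25*4/5, 4/5 + 3/25*1/1) = [112/125, 23/25) <- contains code 1141/1250
  emit 'b', narrow to [112/125, 23/25)
Step 4: interval [112/125, 23/25), width = 23/25 - 112/125 = 3/125
  'f': [112/125 + 3/125*0/1, 112/125 + 3/125*3/5) = [112/125, 569/625)
  'c': [112/125 + 3/125*3/5, 112/125 + 3/125*4/5) = [569/625, 572/625) <- contains code 1141/1250
  'b': [112/125 + 3/125*4/5, 112/125 + 3/125*1/1) = [572/625, 23/25)
  emit 'c', narrow to [569/625, 572/625)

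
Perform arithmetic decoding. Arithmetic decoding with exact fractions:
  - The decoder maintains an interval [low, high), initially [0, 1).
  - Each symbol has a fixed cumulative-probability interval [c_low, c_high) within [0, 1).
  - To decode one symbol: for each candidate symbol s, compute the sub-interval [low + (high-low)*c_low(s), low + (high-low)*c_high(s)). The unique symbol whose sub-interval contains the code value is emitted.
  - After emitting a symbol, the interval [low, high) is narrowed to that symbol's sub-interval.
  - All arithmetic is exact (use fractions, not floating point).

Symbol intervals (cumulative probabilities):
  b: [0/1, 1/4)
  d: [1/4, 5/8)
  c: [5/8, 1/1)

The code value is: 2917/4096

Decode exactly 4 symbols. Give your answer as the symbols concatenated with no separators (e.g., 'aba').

Answer: cbcc

Derivation:
Step 1: interval [0/1, 1/1), width = 1/1 - 0/1 = 1/1
  'b': [0/1 + 1/1*0/1, 0/1 + 1/1*1/4) = [0/1, 1/4)
  'd': [0/1 + 1/1*1/4, 0/1 + 1/1*5/8) = [1/4, 5/8)
  'c': [0/1 + 1/1*5/8, 0/1 + 1/1*1/1) = [5/8, 1/1) <- contains code 2917/4096
  emit 'c', narrow to [5/8, 1/1)
Step 2: interval [5/8, 1/1), width = 1/1 - 5/8 = 3/8
  'b': [5/8 + 3/8*0/1, 5/8 + 3/8*1/4) = [5/8, 23/32) <- contains code 2917/4096
  'd': [5/8 + 3/8*1/4, 5/8 + 3/8*5/8) = [23/32, 55/64)
  'c': [5/8 + 3/8*5/8, 5/8 + 3/8*1/1) = [55/64, 1/1)
  emit 'b', narrow to [5/8, 23/32)
Step 3: interval [5/8, 23/32), width = 23/32 - 5/8 = 3/32
  'b': [5/8 + 3/32*0/1, 5/8 + 3/32*1/4) = [5/8, 83/128)
  'd': [5/8 + 3/32*1/4, 5/8 + 3/32*5/8) = [83/128, 175/256)
  'c': [5/8 + 3/32*5/8, 5/8 + 3/32*1/1) = [175/256, 23/32) <- contains code 2917/4096
  emit 'c', narrow to [175/256, 23/32)
Step 4: interval [175/256, 23/32), width = 23/32 - 175/256 = 9/256
  'b': [175/256 + 9/256*0/1, 175/256 + 9/256*1/4) = [175/256, 709/1024)
  'd': [175/256 + 9/256*1/4, 175/256 + 9/256*5/8) = [709/1024, 1445/2048)
  'c': [175/256 + 9/256*5/8, 175/256 + 9/256*1/1) = [1445/2048, 23/32) <- contains code 2917/4096
  emit 'c', narrow to [1445/2048, 23/32)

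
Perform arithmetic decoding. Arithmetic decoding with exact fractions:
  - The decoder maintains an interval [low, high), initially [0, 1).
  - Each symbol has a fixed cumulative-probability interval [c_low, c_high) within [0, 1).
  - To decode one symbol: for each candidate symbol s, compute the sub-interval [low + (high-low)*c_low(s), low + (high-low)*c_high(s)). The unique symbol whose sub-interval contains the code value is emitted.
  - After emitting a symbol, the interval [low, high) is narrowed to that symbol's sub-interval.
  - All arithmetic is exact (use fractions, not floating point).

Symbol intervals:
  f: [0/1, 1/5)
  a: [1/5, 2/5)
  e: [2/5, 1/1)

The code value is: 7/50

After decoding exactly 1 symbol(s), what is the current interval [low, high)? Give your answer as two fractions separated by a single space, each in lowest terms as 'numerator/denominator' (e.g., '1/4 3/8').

Answer: 0/1 1/5

Derivation:
Step 1: interval [0/1, 1/1), width = 1/1 - 0/1 = 1/1
  'f': [0/1 + 1/1*0/1, 0/1 + 1/1*1/5) = [0/1, 1/5) <- contains code 7/50
  'a': [0/1 + 1/1*1/5, 0/1 + 1/1*2/5) = [1/5, 2/5)
  'e': [0/1 + 1/1*2/5, 0/1 + 1/1*1/1) = [2/5, 1/1)
  emit 'f', narrow to [0/1, 1/5)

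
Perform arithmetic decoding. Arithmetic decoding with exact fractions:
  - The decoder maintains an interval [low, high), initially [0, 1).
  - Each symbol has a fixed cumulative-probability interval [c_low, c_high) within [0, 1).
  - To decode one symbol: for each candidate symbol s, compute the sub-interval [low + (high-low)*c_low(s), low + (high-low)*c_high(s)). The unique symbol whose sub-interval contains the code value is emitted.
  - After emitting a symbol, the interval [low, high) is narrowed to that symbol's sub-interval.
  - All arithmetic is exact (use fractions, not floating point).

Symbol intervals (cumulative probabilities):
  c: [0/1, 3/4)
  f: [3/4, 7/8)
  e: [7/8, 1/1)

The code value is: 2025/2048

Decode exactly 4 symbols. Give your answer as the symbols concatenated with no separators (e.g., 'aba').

Step 1: interval [0/1, 1/1), width = 1/1 - 0/1 = 1/1
  'c': [0/1 + 1/1*0/1, 0/1 + 1/1*3/4) = [0/1, 3/4)
  'f': [0/1 + 1/1*3/4, 0/1 + 1/1*7/8) = [3/4, 7/8)
  'e': [0/1 + 1/1*7/8, 0/1 + 1/1*1/1) = [7/8, 1/1) <- contains code 2025/2048
  emit 'e', narrow to [7/8, 1/1)
Step 2: interval [7/8, 1/1), width = 1/1 - 7/8 = 1/8
  'c': [7/8 + 1/8*0/1, 7/8 + 1/8*3/4) = [7/8, 31/32)
  'f': [7/8 + 1/8*3/4, 7/8 + 1/8*7/8) = [31/32, 63/64)
  'e': [7/8 + 1/8*7/8, 7/8 + 1/8*1/1) = [63/64, 1/1) <- contains code 2025/2048
  emit 'e', narrow to [63/64, 1/1)
Step 3: interval [63/64, 1/1), width = 1/1 - 63/64 = 1/64
  'c': [63/64 + 1/64*0/1, 63/64 + 1/64*3/4) = [63/64, 255/256) <- contains code 2025/2048
  'f': [63/64 + 1/64*3/4, 63/64 + 1/64*7/8) = [255/256, 511/512)
  'e': [63/64 + 1/64*7/8, 63/64 + 1/64*1/1) = [511/512, 1/1)
  emit 'c', narrow to [63/64, 255/256)
Step 4: interval [63/64, 255/256), width = 255/256 - 63/64 = 3/256
  'c': [63/64 + 3/256*0/1, 63/64 + 3/256*3/4) = [63/64, 1017/1024) <- contains code 2025/2048
  'f': [63/64 + 3/256*3/4, 63/64 + 3/256*7/8) = [1017/1024, 2037/2048)
  'e': [63/64 + 3/256*7/8, 63/64 + 3/256*1/1) = [2037/2048, 255/256)
  emit 'c', narrow to [63/64, 1017/1024)

Answer: eecc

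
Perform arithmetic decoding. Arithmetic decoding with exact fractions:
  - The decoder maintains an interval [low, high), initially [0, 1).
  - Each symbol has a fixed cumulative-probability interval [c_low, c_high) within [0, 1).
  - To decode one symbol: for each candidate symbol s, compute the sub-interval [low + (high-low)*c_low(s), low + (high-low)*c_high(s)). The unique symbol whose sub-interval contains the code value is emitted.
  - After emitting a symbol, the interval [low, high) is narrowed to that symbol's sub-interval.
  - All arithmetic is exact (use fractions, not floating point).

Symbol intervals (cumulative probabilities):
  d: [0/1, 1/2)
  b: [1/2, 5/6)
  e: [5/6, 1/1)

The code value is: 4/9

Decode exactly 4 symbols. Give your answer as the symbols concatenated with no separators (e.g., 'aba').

Answer: dedb

Derivation:
Step 1: interval [0/1, 1/1), width = 1/1 - 0/1 = 1/1
  'd': [0/1 + 1/1*0/1, 0/1 + 1/1*1/2) = [0/1, 1/2) <- contains code 4/9
  'b': [0/1 + 1/1*1/2, 0/1 + 1/1*5/6) = [1/2, 5/6)
  'e': [0/1 + 1/1*5/6, 0/1 + 1/1*1/1) = [5/6, 1/1)
  emit 'd', narrow to [0/1, 1/2)
Step 2: interval [0/1, 1/2), width = 1/2 - 0/1 = 1/2
  'd': [0/1 + 1/2*0/1, 0/1 + 1/2*1/2) = [0/1, 1/4)
  'b': [0/1 + 1/2*1/2, 0/1 + 1/2*5/6) = [1/4, 5/12)
  'e': [0/1 + 1/2*5/6, 0/1 + 1/2*1/1) = [5/12, 1/2) <- contains code 4/9
  emit 'e', narrow to [5/12, 1/2)
Step 3: interval [5/12, 1/2), width = 1/2 - 5/12 = 1/12
  'd': [5/12 + 1/12*0/1, 5/12 + 1/12*1/2) = [5/12, 11/24) <- contains code 4/9
  'b': [5/12 + 1/12*1/2, 5/12 + 1/12*5/6) = [11/24, 35/72)
  'e': [5/12 + 1/12*5/6, 5/12 + 1/12*1/1) = [35/72, 1/2)
  emit 'd', narrow to [5/12, 11/24)
Step 4: interval [5/12, 11/24), width = 11/24 - 5/12 = 1/24
  'd': [5/12 + 1/24*0/1, 5/12 + 1/24*1/2) = [5/12, 7/16)
  'b': [5/12 + 1/24*1/2, 5/12 + 1/24*5/6) = [7/16, 65/144) <- contains code 4/9
  'e': [5/12 + 1/24*5/6, 5/12 + 1/24*1/1) = [65/144, 11/24)
  emit 'b', narrow to [7/16, 65/144)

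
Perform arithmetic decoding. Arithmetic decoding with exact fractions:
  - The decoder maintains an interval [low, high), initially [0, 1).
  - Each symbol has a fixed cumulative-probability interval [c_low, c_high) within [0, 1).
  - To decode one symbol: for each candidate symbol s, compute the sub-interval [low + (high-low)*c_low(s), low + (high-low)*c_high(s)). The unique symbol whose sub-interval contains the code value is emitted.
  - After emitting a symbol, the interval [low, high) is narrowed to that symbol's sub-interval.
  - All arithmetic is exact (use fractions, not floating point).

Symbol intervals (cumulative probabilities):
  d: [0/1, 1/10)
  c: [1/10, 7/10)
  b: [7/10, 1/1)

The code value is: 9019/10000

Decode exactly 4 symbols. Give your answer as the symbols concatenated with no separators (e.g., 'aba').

Step 1: interval [0/1, 1/1), width = 1/1 - 0/1 = 1/1
  'd': [0/1 + 1/1*0/1, 0/1 + 1/1*1/10) = [0/1, 1/10)
  'c': [0/1 + 1/1*1/10, 0/1 + 1/1*7/10) = [1/10, 7/10)
  'b': [0/1 + 1/1*7/10, 0/1 + 1/1*1/1) = [7/10, 1/1) <- contains code 9019/10000
  emit 'b', narrow to [7/10, 1/1)
Step 2: interval [7/10, 1/1), width = 1/1 - 7/10 = 3/10
  'd': [7/10 + 3/10*0/1, 7/10 + 3/10*1/10) = [7/10, 73/100)
  'c': [7/10 + 3/10*1/10, 7/10 + 3/10*7/10) = [73/100, 91/100) <- contains code 9019/10000
  'b': [7/10 + 3/10*7/10, 7/10 + 3/10*1/1) = [91/100, 1/1)
  emit 'c', narrow to [73/100, 91/100)
Step 3: interval [73/100, 91/100), width = 91/100 - 73/100 = 9/50
  'd': [73/100 + 9/50*0/1, 73/100 + 9/50*1/10) = [73/100, 187/250)
  'c': [73/100 + 9/50*1/10, 73/100 + 9/50*7/10) = [187/250, 107/125)
  'b': [73/100 + 9/50*7/10, 73/100 + 9/50*1/1) = [107/125, 91/100) <- contains code 9019/10000
  emit 'b', narrow to [107/125, 91/100)
Step 4: interval [107/125, 91/100), width = 91/100 - 107/125 = 27/500
  'd': [107/125 + 27/500*0/1, 107/125 + 27/500*1/10) = [107/125, 4307/5000)
  'c': [107/125 + 27/500*1/10, 107/125 + 27/500*7/10) = [4307/5000, 4469/5000)
  'b': [107/125 + 27/500*7/10, 107/125 + 27/500*1/1) = [4469/5000, 91/100) <- contains code 9019/10000
  emit 'b', narrow to [4469/5000, 91/100)

Answer: bcbb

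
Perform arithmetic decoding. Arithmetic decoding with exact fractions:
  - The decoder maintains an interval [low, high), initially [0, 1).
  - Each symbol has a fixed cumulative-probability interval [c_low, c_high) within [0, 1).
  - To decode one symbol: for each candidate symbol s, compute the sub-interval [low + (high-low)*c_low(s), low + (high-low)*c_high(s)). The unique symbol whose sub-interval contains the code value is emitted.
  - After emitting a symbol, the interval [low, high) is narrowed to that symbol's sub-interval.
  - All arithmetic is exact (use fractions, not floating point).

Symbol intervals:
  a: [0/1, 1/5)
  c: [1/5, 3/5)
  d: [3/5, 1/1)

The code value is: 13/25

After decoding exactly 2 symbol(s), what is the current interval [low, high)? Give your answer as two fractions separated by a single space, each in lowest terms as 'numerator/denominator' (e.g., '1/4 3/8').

Step 1: interval [0/1, 1/1), width = 1/1 - 0/1 = 1/1
  'a': [0/1 + 1/1*0/1, 0/1 + 1/1*1/5) = [0/1, 1/5)
  'c': [0/1 + 1/1*1/5, 0/1 + 1/1*3/5) = [1/5, 3/5) <- contains code 13/25
  'd': [0/1 + 1/1*3/5, 0/1 + 1/1*1/1) = [3/5, 1/1)
  emit 'c', narrow to [1/5, 3/5)
Step 2: interval [1/5, 3/5), width = 3/5 - 1/5 = 2/5
  'a': [1/5 + 2/5*0/1, 1/5 + 2/5*1/5) = [1/5, 7/25)
  'c': [1/5 + 2/5*1/5, 1/5 + 2/5*3/5) = [7/25, 11/25)
  'd': [1/5 + 2/5*3/5, 1/5 + 2/5*1/1) = [11/25, 3/5) <- contains code 13/25
  emit 'd', narrow to [11/25, 3/5)

Answer: 11/25 3/5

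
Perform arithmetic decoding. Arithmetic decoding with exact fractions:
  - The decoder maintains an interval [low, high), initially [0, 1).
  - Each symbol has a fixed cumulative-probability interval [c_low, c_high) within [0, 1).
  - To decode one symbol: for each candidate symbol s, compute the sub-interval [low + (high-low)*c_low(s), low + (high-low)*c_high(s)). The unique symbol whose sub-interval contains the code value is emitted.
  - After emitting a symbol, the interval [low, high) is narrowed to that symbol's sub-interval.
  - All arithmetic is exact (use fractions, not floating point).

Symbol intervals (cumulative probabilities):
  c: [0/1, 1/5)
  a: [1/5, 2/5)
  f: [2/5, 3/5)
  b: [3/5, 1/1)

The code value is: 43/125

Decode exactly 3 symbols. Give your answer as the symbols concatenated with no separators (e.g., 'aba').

Answer: aba

Derivation:
Step 1: interval [0/1, 1/1), width = 1/1 - 0/1 = 1/1
  'c': [0/1 + 1/1*0/1, 0/1 + 1/1*1/5) = [0/1, 1/5)
  'a': [0/1 + 1/1*1/5, 0/1 + 1/1*2/5) = [1/5, 2/5) <- contains code 43/125
  'f': [0/1 + 1/1*2/5, 0/1 + 1/1*3/5) = [2/5, 3/5)
  'b': [0/1 + 1/1*3/5, 0/1 + 1/1*1/1) = [3/5, 1/1)
  emit 'a', narrow to [1/5, 2/5)
Step 2: interval [1/5, 2/5), width = 2/5 - 1/5 = 1/5
  'c': [1/5 + 1/5*0/1, 1/5 + 1/5*1/5) = [1/5, 6/25)
  'a': [1/5 + 1/5*1/5, 1/5 + 1/5*2/5) = [6/25, 7/25)
  'f': [1/5 + 1/5*2/5, 1/5 + 1/5*3/5) = [7/25, 8/25)
  'b': [1/5 + 1/5*3/5, 1/5 + 1/5*1/1) = [8/25, 2/5) <- contains code 43/125
  emit 'b', narrow to [8/25, 2/5)
Step 3: interval [8/25, 2/5), width = 2/5 - 8/25 = 2/25
  'c': [8/25 + 2/25*0/1, 8/25 + 2/25*1/5) = [8/25, 42/125)
  'a': [8/25 + 2/25*1/5, 8/25 + 2/25*2/5) = [42/125, 44/125) <- contains code 43/125
  'f': [8/25 + 2/25*2/5, 8/25 + 2/25*3/5) = [44/125, 46/125)
  'b': [8/25 + 2/25*3/5, 8/25 + 2/25*1/1) = [46/125, 2/5)
  emit 'a', narrow to [42/125, 44/125)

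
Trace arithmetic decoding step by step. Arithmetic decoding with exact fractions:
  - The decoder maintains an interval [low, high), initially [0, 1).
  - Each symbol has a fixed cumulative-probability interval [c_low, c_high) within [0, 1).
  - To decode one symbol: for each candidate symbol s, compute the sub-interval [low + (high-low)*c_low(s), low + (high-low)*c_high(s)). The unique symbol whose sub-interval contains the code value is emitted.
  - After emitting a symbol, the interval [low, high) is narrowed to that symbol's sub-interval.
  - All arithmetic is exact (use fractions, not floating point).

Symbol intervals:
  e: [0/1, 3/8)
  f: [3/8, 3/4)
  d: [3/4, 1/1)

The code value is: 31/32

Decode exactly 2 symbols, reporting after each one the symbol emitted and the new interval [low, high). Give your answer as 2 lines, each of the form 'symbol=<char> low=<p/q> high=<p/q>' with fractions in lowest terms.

Step 1: interval [0/1, 1/1), width = 1/1 - 0/1 = 1/1
  'e': [0/1 + 1/1*0/1, 0/1 + 1/1*3/8) = [0/1, 3/8)
  'f': [0/1 + 1/1*3/8, 0/1 + 1/1*3/4) = [3/8, 3/4)
  'd': [0/1 + 1/1*3/4, 0/1 + 1/1*1/1) = [3/4, 1/1) <- contains code 31/32
  emit 'd', narrow to [3/4, 1/1)
Step 2: interval [3/4, 1/1), width = 1/1 - 3/4 = 1/4
  'e': [3/4 + 1/4*0/1, 3/4 + 1/4*3/8) = [3/4, 27/32)
  'f': [3/4 + 1/4*3/8, 3/4 + 1/4*3/4) = [27/32, 15/16)
  'd': [3/4 + 1/4*3/4, 3/4 + 1/4*1/1) = [15/16, 1/1) <- contains code 31/32
  emit 'd', narrow to [15/16, 1/1)

Answer: symbol=d low=3/4 high=1/1
symbol=d low=15/16 high=1/1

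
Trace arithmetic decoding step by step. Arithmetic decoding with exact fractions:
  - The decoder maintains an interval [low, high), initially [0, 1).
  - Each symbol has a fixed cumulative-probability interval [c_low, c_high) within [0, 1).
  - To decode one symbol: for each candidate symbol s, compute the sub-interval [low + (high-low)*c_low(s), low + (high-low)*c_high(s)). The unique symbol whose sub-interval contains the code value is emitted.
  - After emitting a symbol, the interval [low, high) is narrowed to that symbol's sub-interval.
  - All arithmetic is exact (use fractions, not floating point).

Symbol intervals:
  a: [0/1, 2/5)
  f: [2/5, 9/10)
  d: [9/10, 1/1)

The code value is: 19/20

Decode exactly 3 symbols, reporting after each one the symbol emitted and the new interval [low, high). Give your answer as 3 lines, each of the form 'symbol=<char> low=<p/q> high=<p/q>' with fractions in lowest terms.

Step 1: interval [0/1, 1/1), width = 1/1 - 0/1 = 1/1
  'a': [0/1 + 1/1*0/1, 0/1 + 1/1*2/5) = [0/1, 2/5)
  'f': [0/1 + 1/1*2/5, 0/1 + 1/1*9/10) = [2/5, 9/10)
  'd': [0/1 + 1/1*9/10, 0/1 + 1/1*1/1) = [9/10, 1/1) <- contains code 19/20
  emit 'd', narrow to [9/10, 1/1)
Step 2: interval [9/10, 1/1), width = 1/1 - 9/10 = 1/10
  'a': [9/10 + 1/10*0/1, 9/10 + 1/10*2/5) = [9/10, 47/50)
  'f': [9/10 + 1/10*2/5, 9/10 + 1/10*9/10) = [47/50, 99/100) <- contains code 19/20
  'd': [9/10 + 1/10*9/10, 9/10 + 1/10*1/1) = [99/100, 1/1)
  emit 'f', narrow to [47/50, 99/100)
Step 3: interval [47/50, 99/100), width = 99/100 - 47/50 = 1/20
  'a': [47/50 + 1/20*0/1, 47/50 + 1/20*2/5) = [47/50, 24/25) <- contains code 19/20
  'f': [47/50 + 1/20*2/5, 47/50 + 1/20*9/10) = [24/25, 197/200)
  'd': [47/50 + 1/20*9/10, 47/50 + 1/20*1/1) = [197/200, 99/100)
  emit 'a', narrow to [47/50, 24/25)

Answer: symbol=d low=9/10 high=1/1
symbol=f low=47/50 high=99/100
symbol=a low=47/50 high=24/25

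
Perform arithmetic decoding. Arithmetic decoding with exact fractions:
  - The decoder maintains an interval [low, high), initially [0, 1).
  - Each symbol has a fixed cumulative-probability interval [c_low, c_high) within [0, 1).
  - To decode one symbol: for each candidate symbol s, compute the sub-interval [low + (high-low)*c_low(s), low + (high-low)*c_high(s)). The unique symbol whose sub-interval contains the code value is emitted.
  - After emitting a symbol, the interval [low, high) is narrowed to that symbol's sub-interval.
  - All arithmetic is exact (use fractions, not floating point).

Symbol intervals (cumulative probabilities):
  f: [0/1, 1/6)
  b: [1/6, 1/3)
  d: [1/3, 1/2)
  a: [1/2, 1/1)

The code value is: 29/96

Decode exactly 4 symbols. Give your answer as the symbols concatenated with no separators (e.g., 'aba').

Answer: baab

Derivation:
Step 1: interval [0/1, 1/1), width = 1/1 - 0/1 = 1/1
  'f': [0/1 + 1/1*0/1, 0/1 + 1/1*1/6) = [0/1, 1/6)
  'b': [0/1 + 1/1*1/6, 0/1 + 1/1*1/3) = [1/6, 1/3) <- contains code 29/96
  'd': [0/1 + 1/1*1/3, 0/1 + 1/1*1/2) = [1/3, 1/2)
  'a': [0/1 + 1/1*1/2, 0/1 + 1/1*1/1) = [1/2, 1/1)
  emit 'b', narrow to [1/6, 1/3)
Step 2: interval [1/6, 1/3), width = 1/3 - 1/6 = 1/6
  'f': [1/6 + 1/6*0/1, 1/6 + 1/6*1/6) = [1/6, 7/36)
  'b': [1/6 + 1/6*1/6, 1/6 + 1/6*1/3) = [7/36, 2/9)
  'd': [1/6 + 1/6*1/3, 1/6 + 1/6*1/2) = [2/9, 1/4)
  'a': [1/6 + 1/6*1/2, 1/6 + 1/6*1/1) = [1/4, 1/3) <- contains code 29/96
  emit 'a', narrow to [1/4, 1/3)
Step 3: interval [1/4, 1/3), width = 1/3 - 1/4 = 1/12
  'f': [1/4 + 1/12*0/1, 1/4 + 1/12*1/6) = [1/4, 19/72)
  'b': [1/4 + 1/12*1/6, 1/4 + 1/12*1/3) = [19/72, 5/18)
  'd': [1/4 + 1/12*1/3, 1/4 + 1/12*1/2) = [5/18, 7/24)
  'a': [1/4 + 1/12*1/2, 1/4 + 1/12*1/1) = [7/24, 1/3) <- contains code 29/96
  emit 'a', narrow to [7/24, 1/3)
Step 4: interval [7/24, 1/3), width = 1/3 - 7/24 = 1/24
  'f': [7/24 + 1/24*0/1, 7/24 + 1/24*1/6) = [7/24, 43/144)
  'b': [7/24 + 1/24*1/6, 7/24 + 1/24*1/3) = [43/144, 11/36) <- contains code 29/96
  'd': [7/24 + 1/24*1/3, 7/24 + 1/24*1/2) = [11/36, 5/16)
  'a': [7/24 + 1/24*1/2, 7/24 + 1/24*1/1) = [5/16, 1/3)
  emit 'b', narrow to [43/144, 11/36)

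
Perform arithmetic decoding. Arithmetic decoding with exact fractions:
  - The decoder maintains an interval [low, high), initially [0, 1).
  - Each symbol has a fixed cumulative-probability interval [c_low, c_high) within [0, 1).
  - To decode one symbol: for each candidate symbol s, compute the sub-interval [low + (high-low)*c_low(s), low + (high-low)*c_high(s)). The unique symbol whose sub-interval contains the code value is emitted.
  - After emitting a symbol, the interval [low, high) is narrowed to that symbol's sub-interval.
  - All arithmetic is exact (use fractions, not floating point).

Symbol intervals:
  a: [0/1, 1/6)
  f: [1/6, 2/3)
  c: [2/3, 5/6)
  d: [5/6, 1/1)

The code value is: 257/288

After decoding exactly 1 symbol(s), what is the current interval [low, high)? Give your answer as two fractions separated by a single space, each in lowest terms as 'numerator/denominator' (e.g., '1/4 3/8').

Answer: 5/6 1/1

Derivation:
Step 1: interval [0/1, 1/1), width = 1/1 - 0/1 = 1/1
  'a': [0/1 + 1/1*0/1, 0/1 + 1/1*1/6) = [0/1, 1/6)
  'f': [0/1 + 1/1*1/6, 0/1 + 1/1*2/3) = [1/6, 2/3)
  'c': [0/1 + 1/1*2/3, 0/1 + 1/1*5/6) = [2/3, 5/6)
  'd': [0/1 + 1/1*5/6, 0/1 + 1/1*1/1) = [5/6, 1/1) <- contains code 257/288
  emit 'd', narrow to [5/6, 1/1)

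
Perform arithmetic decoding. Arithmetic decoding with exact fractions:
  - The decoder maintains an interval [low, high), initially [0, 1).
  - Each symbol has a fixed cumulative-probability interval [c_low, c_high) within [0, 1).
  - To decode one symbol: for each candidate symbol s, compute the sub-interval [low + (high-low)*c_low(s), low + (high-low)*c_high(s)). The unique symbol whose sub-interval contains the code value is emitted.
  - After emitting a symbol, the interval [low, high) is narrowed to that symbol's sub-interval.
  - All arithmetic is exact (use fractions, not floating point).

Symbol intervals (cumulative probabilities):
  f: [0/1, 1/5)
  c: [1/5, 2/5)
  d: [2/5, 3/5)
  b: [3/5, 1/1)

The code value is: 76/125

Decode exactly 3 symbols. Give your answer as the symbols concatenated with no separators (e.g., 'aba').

Answer: bff

Derivation:
Step 1: interval [0/1, 1/1), width = 1/1 - 0/1 = 1/1
  'f': [0/1 + 1/1*0/1, 0/1 + 1/1*1/5) = [0/1, 1/5)
  'c': [0/1 + 1/1*1/5, 0/1 + 1/1*2/5) = [1/5, 2/5)
  'd': [0/1 + 1/1*2/5, 0/1 + 1/1*3/5) = [2/5, 3/5)
  'b': [0/1 + 1/1*3/5, 0/1 + 1/1*1/1) = [3/5, 1/1) <- contains code 76/125
  emit 'b', narrow to [3/5, 1/1)
Step 2: interval [3/5, 1/1), width = 1/1 - 3/5 = 2/5
  'f': [3/5 + 2/5*0/1, 3/5 + 2/5*1/5) = [3/5, 17/25) <- contains code 76/125
  'c': [3/5 + 2/5*1/5, 3/5 + 2/5*2/5) = [17/25, 19/25)
  'd': [3/5 + 2/5*2/5, 3/5 + 2/5*3/5) = [19/25, 21/25)
  'b': [3/5 + 2/5*3/5, 3/5 + 2/5*1/1) = [21/25, 1/1)
  emit 'f', narrow to [3/5, 17/25)
Step 3: interval [3/5, 17/25), width = 17/25 - 3/5 = 2/25
  'f': [3/5 + 2/25*0/1, 3/5 + 2/25*1/5) = [3/5, 77/125) <- contains code 76/125
  'c': [3/5 + 2/25*1/5, 3/5 + 2/25*2/5) = [77/125, 79/125)
  'd': [3/5 + 2/25*2/5, 3/5 + 2/25*3/5) = [79/125, 81/125)
  'b': [3/5 + 2/25*3/5, 3/5 + 2/25*1/1) = [81/125, 17/25)
  emit 'f', narrow to [3/5, 77/125)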